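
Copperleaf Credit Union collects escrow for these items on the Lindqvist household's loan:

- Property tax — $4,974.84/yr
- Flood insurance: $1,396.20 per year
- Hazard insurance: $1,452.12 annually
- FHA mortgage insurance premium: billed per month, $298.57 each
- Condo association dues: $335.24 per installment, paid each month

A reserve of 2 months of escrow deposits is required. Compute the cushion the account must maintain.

Property tax = $4,974.84 annually
Flood insurance = $1,396.20 annually
Hazard insurance = $1,452.12 annually
FHA mortgage insurance premium = $298.57 × 12 = $3,582.84 annually
Condo association dues = $335.24 × 12 = $4,022.88 annually
Annual escrow total = $4,974.84 + $1,396.20 + $1,452.12 + $3,582.84 + $4,022.88 = $15,428.88
Monthly escrow = $15,428.88 / 12 = $1,285.74
Cushion = 2 × $1,285.74 = $2,571.48

$2,571.48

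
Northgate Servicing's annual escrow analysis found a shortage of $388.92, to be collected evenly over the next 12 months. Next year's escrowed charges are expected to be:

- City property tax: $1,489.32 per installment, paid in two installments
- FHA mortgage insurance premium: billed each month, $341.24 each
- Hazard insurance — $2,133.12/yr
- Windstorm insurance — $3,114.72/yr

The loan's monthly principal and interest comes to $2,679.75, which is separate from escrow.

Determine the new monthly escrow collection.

City property tax = $1,489.32 × 2 = $2,978.64 annually
FHA mortgage insurance premium = $341.24 × 12 = $4,094.88 annually
Hazard insurance = $2,133.12 annually
Windstorm insurance = $3,114.72 annually
Yearly total = $12,321.36
Per month = $12,321.36 ÷ 12 = $1,026.78
Monthly shortage recovery: $388.92 ÷ 12 = $32.41
New monthly escrow = $1,026.78 + $32.41 = $1,059.19

$1,059.19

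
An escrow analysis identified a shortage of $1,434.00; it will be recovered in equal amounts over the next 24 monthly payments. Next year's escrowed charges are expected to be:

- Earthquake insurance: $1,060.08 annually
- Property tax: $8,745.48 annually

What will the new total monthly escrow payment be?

$876.88

Earthquake insurance — $1,060.08/yr
Property tax — $8,745.48/yr
Yearly total = $9,805.56
Monthly = $9,805.56 ÷ 12 = $817.13
Shortage per month = $1,434.00 ÷ 24 = $59.75
Adjusted monthly = $817.13 + $59.75 = $876.88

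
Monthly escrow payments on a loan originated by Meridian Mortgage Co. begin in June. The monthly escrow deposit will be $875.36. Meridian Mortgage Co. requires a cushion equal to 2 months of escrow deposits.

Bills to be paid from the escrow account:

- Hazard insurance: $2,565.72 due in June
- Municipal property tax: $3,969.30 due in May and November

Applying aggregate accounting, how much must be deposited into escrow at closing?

Cushion = 2 × $875.36 = $1,750.72
Trial balance (start $0, +$875.36 each month, − disbursements):
  Jun: +$875.36 − $2,565.72 → -$1,690.36
  Jul: +$875.36 → -$815.00
  Aug: +$875.36 → $60.36
  Sep: +$875.36 → $935.72
  Oct: +$875.36 → $1,811.08
  Nov: +$875.36 − $3,969.30 → -$1,282.86
  Dec: +$875.36 → -$407.50
  Jan: +$875.36 → $467.86
  Feb: +$875.36 → $1,343.22
  Mar: +$875.36 → $2,218.58
  Apr: +$875.36 → $3,093.94
  May: +$875.36 − $3,969.30 → $0.00
Lowest trial balance = -$1,690.36 (Jun)
Initial deposit = cushion − low point = $1,750.72 − (-$1,690.36) = $3,441.08

$3,441.08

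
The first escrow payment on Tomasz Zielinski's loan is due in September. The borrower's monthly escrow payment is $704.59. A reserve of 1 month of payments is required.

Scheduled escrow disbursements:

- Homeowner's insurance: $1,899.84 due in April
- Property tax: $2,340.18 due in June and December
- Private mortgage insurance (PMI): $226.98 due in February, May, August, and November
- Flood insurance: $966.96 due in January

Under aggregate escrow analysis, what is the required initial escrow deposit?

$1,886.79

Cushion = 1 × $704.59 = $704.59
Trial balance (start $0, +$704.59 each month, − disbursements):
  Sep: +$704.59 → $704.59
  Oct: +$704.59 → $1,409.18
  Nov: +$704.59 − $226.98 → $1,886.79
  Dec: +$704.59 − $2,340.18 → $251.20
  Jan: +$704.59 − $966.96 → -$11.17
  Feb: +$704.59 − $226.98 → $466.44
  Mar: +$704.59 → $1,171.03
  Apr: +$704.59 − $1,899.84 → -$24.22
  May: +$704.59 − $226.98 → $453.39
  Jun: +$704.59 − $2,340.18 → -$1,182.20
  Jul: +$704.59 → -$477.61
  Aug: +$704.59 − $226.98 → $0.00
Lowest trial balance = -$1,182.20 (Jun)
Initial deposit = cushion − low point = $704.59 − (-$1,182.20) = $1,886.79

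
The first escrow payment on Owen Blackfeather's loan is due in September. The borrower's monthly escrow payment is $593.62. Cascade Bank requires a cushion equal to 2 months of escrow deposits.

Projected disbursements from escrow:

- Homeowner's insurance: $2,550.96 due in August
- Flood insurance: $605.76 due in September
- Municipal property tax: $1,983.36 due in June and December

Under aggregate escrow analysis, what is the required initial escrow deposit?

Cushion = 2 × $593.62 = $1,187.24
Trial balance (start $0, +$593.62 each month, − disbursements):
  Sep: +$593.62 − $605.76 → -$12.14
  Oct: +$593.62 → $581.48
  Nov: +$593.62 → $1,175.10
  Dec: +$593.62 − $1,983.36 → -$214.64
  Jan: +$593.62 → $378.98
  Feb: +$593.62 → $972.60
  Mar: +$593.62 → $1,566.22
  Apr: +$593.62 → $2,159.84
  May: +$593.62 → $2,753.46
  Jun: +$593.62 − $1,983.36 → $1,363.72
  Jul: +$593.62 → $1,957.34
  Aug: +$593.62 − $2,550.96 → $0.00
Lowest trial balance = -$214.64 (Dec)
Initial deposit = cushion − low point = $1,187.24 − (-$214.64) = $1,401.88

$1,401.88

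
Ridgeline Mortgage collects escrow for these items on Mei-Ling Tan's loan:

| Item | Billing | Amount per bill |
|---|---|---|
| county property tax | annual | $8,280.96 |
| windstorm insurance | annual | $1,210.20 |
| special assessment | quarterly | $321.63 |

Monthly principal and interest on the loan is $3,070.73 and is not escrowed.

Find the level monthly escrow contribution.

County property tax = $8,280.96
Windstorm insurance = $1,210.20
Special assessment = $321.63 × 4 = $1,286.52
Total per year = $8,280.96 + $1,210.20 + $1,286.52 = $10,777.68
Monthly escrow = $10,777.68 / 12 = $898.14

$898.14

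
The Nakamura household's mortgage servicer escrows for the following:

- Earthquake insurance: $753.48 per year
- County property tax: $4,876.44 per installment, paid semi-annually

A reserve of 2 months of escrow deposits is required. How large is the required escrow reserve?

Earthquake insurance: $753.48
County property tax: $4,876.44 × 2 = $9,752.88
Combined annual = $10,506.36
Per month = $10,506.36 / 12 = $875.53
Cushion = 2 × $875.53 = $1,751.06

$1,751.06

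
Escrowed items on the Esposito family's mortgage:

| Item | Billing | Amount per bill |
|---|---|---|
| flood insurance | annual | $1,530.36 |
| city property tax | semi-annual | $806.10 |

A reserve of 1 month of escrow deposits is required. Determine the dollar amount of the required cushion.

$261.88

Flood insurance — $1,530.36/yr
City property tax — $806.10 × 2 = $1,612.20/yr
Annual escrow total = $1,530.36 + $1,612.20 = $3,142.56
Per month = $3,142.56 ÷ 12 = $261.88
Cushion = 1 × $261.88 = $261.88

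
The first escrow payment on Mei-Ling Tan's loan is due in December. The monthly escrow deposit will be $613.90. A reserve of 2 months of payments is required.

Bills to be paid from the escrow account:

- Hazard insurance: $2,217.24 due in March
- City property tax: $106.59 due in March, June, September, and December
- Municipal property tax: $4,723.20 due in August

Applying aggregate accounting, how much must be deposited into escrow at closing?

$2,962.91

Cushion = 2 × $613.90 = $1,227.80
Trial balance (start $0, +$613.90 each month, − disbursements):
  Dec: +$613.90 − $106.59 → $507.31
  Jan: +$613.90 → $1,121.21
  Feb: +$613.90 → $1,735.11
  Mar: +$613.90 − $2,323.83 → $25.18
  Apr: +$613.90 → $639.08
  May: +$613.90 → $1,252.98
  Jun: +$613.90 − $106.59 → $1,760.29
  Jul: +$613.90 → $2,374.19
  Aug: +$613.90 − $4,723.20 → -$1,735.11
  Sep: +$613.90 − $106.59 → -$1,227.80
  Oct: +$613.90 → -$613.90
  Nov: +$613.90 → $0.00
Lowest trial balance = -$1,735.11 (Aug)
Initial deposit = cushion − low point = $1,227.80 − (-$1,735.11) = $2,962.91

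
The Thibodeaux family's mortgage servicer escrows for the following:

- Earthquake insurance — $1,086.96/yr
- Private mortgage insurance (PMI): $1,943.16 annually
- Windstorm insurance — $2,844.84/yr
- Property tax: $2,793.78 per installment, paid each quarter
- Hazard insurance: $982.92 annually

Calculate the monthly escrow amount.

$1,502.75

Earthquake insurance = $1,086.96/yr
Private mortgage insurance (PMI) = $1,943.16/yr
Windstorm insurance = $2,844.84/yr
Property tax = $2,793.78 × 4 = $11,175.12/yr
Hazard insurance = $982.92/yr
Combined annual = $1,086.96 + $1,943.16 + $2,844.84 + $11,175.12 + $982.92 = $18,033.00
Monthly escrow = $18,033.00 ÷ 12 = $1,502.75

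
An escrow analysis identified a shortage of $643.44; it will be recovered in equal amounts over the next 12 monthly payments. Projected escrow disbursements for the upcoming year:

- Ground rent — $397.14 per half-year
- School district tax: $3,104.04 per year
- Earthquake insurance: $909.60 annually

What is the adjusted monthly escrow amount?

$454.28

Ground rent — $397.14 × 2 = $794.28 per year
School district tax — $3,104.04 per year
Earthquake insurance — $909.60 per year
Total per year = $4,807.92
Monthly escrow = $4,807.92 ÷ 12 = $400.66
Monthly shortage recovery: $643.44 / 12 = $53.62
Adjusted monthly = $400.66 + $53.62 = $454.28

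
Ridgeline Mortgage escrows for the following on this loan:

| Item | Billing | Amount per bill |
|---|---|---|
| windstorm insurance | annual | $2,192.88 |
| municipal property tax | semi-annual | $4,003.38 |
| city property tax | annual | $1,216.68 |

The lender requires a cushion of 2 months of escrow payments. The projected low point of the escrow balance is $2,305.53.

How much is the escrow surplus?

$402.81

Windstorm insurance — $2,192.88 per year
Municipal property tax — $4,003.38 × 2 = $8,006.76 per year
City property tax — $1,216.68 per year
Combined annual = $2,192.88 + $8,006.76 + $1,216.68 = $11,416.32
Monthly = $11,416.32 ÷ 12 = $951.36
Required cushion = 2 × $951.36 = $1,902.72
Excess over cushion: $2,305.53 − $1,902.72 = $402.81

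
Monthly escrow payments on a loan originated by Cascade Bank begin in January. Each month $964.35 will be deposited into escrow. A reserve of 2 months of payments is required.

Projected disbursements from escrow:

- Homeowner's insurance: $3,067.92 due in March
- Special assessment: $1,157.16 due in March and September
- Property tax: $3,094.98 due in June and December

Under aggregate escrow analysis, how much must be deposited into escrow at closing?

$3,462.66

Cushion = 2 × $964.35 = $1,928.70
Trial balance (start $0, +$964.35 each month, − disbursements):
  Jan: +$964.35 → $964.35
  Feb: +$964.35 → $1,928.70
  Mar: +$964.35 − $4,225.08 → -$1,332.03
  Apr: +$964.35 → -$367.68
  May: +$964.35 → $596.67
  Jun: +$964.35 − $3,094.98 → -$1,533.96
  Jul: +$964.35 → -$569.61
  Aug: +$964.35 → $394.74
  Sep: +$964.35 − $1,157.16 → $201.93
  Oct: +$964.35 → $1,166.28
  Nov: +$964.35 → $2,130.63
  Dec: +$964.35 − $3,094.98 → $0.00
Lowest trial balance = -$1,533.96 (Jun)
Initial deposit = cushion − low point = $1,928.70 − (-$1,533.96) = $3,462.66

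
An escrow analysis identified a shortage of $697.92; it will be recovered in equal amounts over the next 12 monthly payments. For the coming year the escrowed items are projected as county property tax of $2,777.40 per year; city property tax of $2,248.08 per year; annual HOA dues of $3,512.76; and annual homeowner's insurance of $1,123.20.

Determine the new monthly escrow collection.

County property tax = $2,777.40/yr
City property tax = $2,248.08/yr
HOA dues = $3,512.76/yr
Homeowner's insurance = $1,123.20/yr
Combined annual = $9,661.44
Per month = $9,661.44 ÷ 12 = $805.12
Shortage spread = $697.92 / 12 = $58.16/mo
New monthly escrow = $805.12 + $58.16 = $863.28

$863.28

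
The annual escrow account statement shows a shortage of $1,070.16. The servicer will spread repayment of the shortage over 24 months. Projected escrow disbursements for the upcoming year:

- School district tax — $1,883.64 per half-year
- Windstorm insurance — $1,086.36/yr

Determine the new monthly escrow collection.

School district tax: $1,883.64 × 2 = $3,767.28
Windstorm insurance: $1,086.36
Yearly total = $3,767.28 + $1,086.36 = $4,853.64
Monthly escrow = $4,853.64 ÷ 12 = $404.47
Monthly shortage recovery: $1,070.16 ÷ 24 = $44.59
Adjusted monthly = $404.47 + $44.59 = $449.06

$449.06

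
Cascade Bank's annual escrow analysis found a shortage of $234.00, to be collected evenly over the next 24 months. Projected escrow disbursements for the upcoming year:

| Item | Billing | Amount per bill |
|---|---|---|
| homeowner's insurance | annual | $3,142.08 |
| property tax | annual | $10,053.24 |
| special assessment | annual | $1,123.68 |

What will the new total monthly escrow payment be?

Homeowner's insurance = $3,142.08 per year
Property tax = $10,053.24 per year
Special assessment = $1,123.68 per year
Annual escrow total = $14,319.00
Monthly escrow = $14,319.00 / 12 = $1,193.25
Shortage spread = $234.00 ÷ 24 = $9.75/mo
New monthly escrow = $1,193.25 + $9.75 = $1,203.00

$1,203.00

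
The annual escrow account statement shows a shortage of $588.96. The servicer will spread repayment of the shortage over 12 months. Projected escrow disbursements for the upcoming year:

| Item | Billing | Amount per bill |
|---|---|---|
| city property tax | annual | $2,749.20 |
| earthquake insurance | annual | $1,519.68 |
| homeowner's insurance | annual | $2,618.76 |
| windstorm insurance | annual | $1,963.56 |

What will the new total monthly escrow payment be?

$786.68

City property tax: $2,749.20/yr
Earthquake insurance: $1,519.68/yr
Homeowner's insurance: $2,618.76/yr
Windstorm insurance: $1,963.56/yr
Annual escrow total = $2,749.20 + $1,519.68 + $2,618.76 + $1,963.56 = $8,851.20
Monthly = $8,851.20 / 12 = $737.60
Shortage spread = $588.96 ÷ 12 = $49.08/mo
Adjusted monthly = $737.60 + $49.08 = $786.68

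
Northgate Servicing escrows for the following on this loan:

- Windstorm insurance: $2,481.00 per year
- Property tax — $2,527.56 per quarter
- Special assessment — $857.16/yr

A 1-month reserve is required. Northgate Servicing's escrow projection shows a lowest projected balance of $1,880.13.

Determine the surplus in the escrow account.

$759.43

Windstorm insurance: $2,481.00 per year
Property tax: $2,527.56 × 4 = $10,110.24 per year
Special assessment: $857.16 per year
Total annual escrow = $13,448.40
Per month = $13,448.40 ÷ 12 = $1,120.70
Required cushion = 1 × $1,120.70 = $1,120.70
Excess over cushion: $1,880.13 − $1,120.70 = $759.43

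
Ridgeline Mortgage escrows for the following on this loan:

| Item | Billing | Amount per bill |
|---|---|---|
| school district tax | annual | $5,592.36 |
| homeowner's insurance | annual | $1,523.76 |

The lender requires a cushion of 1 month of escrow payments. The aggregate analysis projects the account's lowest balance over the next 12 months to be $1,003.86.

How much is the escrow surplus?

$410.85

School district tax — $5,592.36 annually
Homeowner's insurance — $1,523.76 annually
Combined annual = $7,116.12
Per month = $7,116.12 ÷ 12 = $593.01
Required reserve = 1 × $593.01 = $593.01
Surplus = $1,003.86 − $593.01 = $410.85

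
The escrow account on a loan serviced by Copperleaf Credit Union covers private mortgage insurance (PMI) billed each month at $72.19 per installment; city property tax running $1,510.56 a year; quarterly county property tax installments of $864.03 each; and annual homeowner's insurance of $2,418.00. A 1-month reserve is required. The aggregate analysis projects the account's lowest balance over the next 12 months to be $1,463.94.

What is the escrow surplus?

Private mortgage insurance (PMI) — $72.19 × 12 = $866.28 annually
City property tax — $1,510.56 annually
County property tax — $864.03 × 4 = $3,456.12 annually
Homeowner's insurance — $2,418.00 annually
Yearly total = $866.28 + $1,510.56 + $3,456.12 + $2,418.00 = $8,250.96
Monthly escrow = $8,250.96 / 12 = $687.58
Required cushion = 1 × $687.58 = $687.58
Excess over cushion: $1,463.94 − $687.58 = $776.36

$776.36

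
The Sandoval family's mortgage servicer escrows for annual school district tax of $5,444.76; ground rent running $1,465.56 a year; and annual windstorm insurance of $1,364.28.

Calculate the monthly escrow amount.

$689.55

School district tax: $5,444.76/yr
Ground rent: $1,465.56/yr
Windstorm insurance: $1,364.28/yr
Yearly total = $8,274.60
Per month = $8,274.60 / 12 = $689.55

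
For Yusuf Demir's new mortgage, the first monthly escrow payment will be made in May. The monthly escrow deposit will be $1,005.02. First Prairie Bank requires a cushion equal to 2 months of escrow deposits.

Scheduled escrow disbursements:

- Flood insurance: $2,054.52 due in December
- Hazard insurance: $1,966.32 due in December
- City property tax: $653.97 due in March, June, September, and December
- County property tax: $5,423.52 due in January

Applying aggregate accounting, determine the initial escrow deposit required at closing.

Cushion = 2 × $1,005.02 = $2,010.04
Trial balance (start $0, +$1,005.02 each month, − disbursements):
  May: +$1,005.02 → $1,005.02
  Jun: +$1,005.02 − $653.97 → $1,356.07
  Jul: +$1,005.02 → $2,361.09
  Aug: +$1,005.02 → $3,366.11
  Sep: +$1,005.02 − $653.97 → $3,717.16
  Oct: +$1,005.02 → $4,722.18
  Nov: +$1,005.02 → $5,727.20
  Dec: +$1,005.02 − $4,674.81 → $2,057.41
  Jan: +$1,005.02 − $5,423.52 → -$2,361.09
  Feb: +$1,005.02 → -$1,356.07
  Mar: +$1,005.02 − $653.97 → -$1,005.02
  Apr: +$1,005.02 → $0.00
Lowest trial balance = -$2,361.09 (Jan)
Initial deposit = cushion − low point = $2,010.04 − (-$2,361.09) = $4,371.13

$4,371.13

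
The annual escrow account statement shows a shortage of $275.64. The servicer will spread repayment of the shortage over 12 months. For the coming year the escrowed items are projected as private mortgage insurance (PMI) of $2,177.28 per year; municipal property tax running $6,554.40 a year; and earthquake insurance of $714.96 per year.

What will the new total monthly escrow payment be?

$810.19

Private mortgage insurance (PMI): $2,177.28/yr
Municipal property tax: $6,554.40/yr
Earthquake insurance: $714.96/yr
Total per year = $2,177.28 + $6,554.40 + $714.96 = $9,446.64
Monthly = $9,446.64 ÷ 12 = $787.22
Shortage per month = $275.64 / 12 = $22.97
New monthly escrow = $787.22 + $22.97 = $810.19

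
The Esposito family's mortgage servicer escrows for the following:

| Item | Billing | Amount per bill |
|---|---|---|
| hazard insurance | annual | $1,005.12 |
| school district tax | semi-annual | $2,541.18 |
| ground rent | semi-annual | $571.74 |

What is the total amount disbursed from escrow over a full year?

$7,230.96

Hazard insurance — $1,005.12/yr
School district tax — $2,541.18 × 2 = $5,082.36/yr
Ground rent — $571.74 × 2 = $1,143.48/yr
Combined annual = $1,005.12 + $5,082.36 + $1,143.48 = $7,230.96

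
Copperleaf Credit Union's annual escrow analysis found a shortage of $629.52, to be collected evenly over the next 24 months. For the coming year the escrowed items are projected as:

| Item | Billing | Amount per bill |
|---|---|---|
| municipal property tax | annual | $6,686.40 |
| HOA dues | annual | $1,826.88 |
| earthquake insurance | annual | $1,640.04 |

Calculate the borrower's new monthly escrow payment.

Municipal property tax = $6,686.40 annually
HOA dues = $1,826.88 annually
Earthquake insurance = $1,640.04 annually
Total annual escrow = $10,153.32
Base monthly escrow = $10,153.32 / 12 = $846.11
Shortage per month = $629.52 / 24 = $26.23
Adjusted monthly = $846.11 + $26.23 = $872.34

$872.34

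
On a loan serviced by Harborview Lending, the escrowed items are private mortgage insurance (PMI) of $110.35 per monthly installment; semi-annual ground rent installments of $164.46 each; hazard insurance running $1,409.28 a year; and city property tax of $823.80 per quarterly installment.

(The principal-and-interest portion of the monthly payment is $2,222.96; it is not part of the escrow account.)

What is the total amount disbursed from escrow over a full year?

$6,357.60

Private mortgage insurance (PMI) = $110.35 × 12 = $1,324.20 per year
Ground rent = $164.46 × 2 = $328.92 per year
Hazard insurance = $1,409.28 per year
City property tax = $823.80 × 4 = $3,295.20 per year
Yearly total = $6,357.60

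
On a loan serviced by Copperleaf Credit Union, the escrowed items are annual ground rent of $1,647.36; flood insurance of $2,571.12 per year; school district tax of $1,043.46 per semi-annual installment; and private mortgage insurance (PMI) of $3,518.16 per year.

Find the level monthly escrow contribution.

$818.63

Ground rent — $1,647.36 per year
Flood insurance — $2,571.12 per year
School district tax — $1,043.46 × 2 = $2,086.92 per year
Private mortgage insurance (PMI) — $3,518.16 per year
Total annual escrow = $1,647.36 + $2,571.12 + $2,086.92 + $3,518.16 = $9,823.56
Per month = $9,823.56 / 12 = $818.63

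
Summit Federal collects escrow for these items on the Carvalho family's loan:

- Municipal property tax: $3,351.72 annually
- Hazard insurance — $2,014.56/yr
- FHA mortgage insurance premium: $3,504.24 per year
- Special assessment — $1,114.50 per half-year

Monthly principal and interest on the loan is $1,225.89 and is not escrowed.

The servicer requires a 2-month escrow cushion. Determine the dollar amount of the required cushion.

$1,849.92

Municipal property tax: $3,351.72 per year
Hazard insurance: $2,014.56 per year
FHA mortgage insurance premium: $3,504.24 per year
Special assessment: $1,114.50 × 2 = $2,229.00 per year
Annual escrow total = $11,099.52
Base monthly escrow = $11,099.52 / 12 = $924.96
Reserve = 2 × $924.96 = $1,849.92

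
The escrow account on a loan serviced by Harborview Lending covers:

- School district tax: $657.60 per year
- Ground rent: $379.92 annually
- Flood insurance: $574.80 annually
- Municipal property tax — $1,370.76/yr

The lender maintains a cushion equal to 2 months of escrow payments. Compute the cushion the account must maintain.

$497.18

School district tax — $657.60
Ground rent — $379.92
Flood insurance — $574.80
Municipal property tax — $1,370.76
Yearly total = $2,983.08
Per month = $2,983.08 / 12 = $248.59
Cushion = 2 × $248.59 = $497.18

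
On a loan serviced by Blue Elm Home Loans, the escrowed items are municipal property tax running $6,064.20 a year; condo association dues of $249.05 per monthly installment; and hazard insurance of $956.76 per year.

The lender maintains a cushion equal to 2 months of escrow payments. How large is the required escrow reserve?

Municipal property tax = $6,064.20 per year
Condo association dues = $249.05 × 12 = $2,988.60 per year
Hazard insurance = $956.76 per year
Total annual escrow = $6,064.20 + $2,988.60 + $956.76 = $10,009.56
Monthly = $10,009.56 / 12 = $834.13
Reserve = 2 × $834.13 = $1,668.26

$1,668.26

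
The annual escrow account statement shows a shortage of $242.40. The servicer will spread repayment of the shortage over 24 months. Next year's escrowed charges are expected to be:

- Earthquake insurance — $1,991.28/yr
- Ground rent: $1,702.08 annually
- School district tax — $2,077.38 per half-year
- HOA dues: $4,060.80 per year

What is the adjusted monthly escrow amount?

$1,002.51

Earthquake insurance — $1,991.28
Ground rent — $1,702.08
School district tax — $2,077.38 × 2 = $4,154.76
HOA dues — $4,060.80
Combined annual = $1,991.28 + $1,702.08 + $4,154.76 + $4,060.80 = $11,908.92
Monthly = $11,908.92 / 12 = $992.41
Monthly shortage recovery: $242.40 / 24 = $10.10
New monthly escrow = $992.41 + $10.10 = $1,002.51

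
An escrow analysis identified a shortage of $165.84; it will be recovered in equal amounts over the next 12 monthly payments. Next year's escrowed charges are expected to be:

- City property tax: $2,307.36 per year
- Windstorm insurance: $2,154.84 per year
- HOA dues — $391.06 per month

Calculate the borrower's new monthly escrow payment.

$776.73

City property tax: $2,307.36
Windstorm insurance: $2,154.84
HOA dues: $391.06 × 12 = $4,692.72
Yearly total = $9,154.92
Monthly escrow = $9,154.92 / 12 = $762.91
Shortage per month = $165.84 ÷ 12 = $13.82
New monthly escrow = $762.91 + $13.82 = $776.73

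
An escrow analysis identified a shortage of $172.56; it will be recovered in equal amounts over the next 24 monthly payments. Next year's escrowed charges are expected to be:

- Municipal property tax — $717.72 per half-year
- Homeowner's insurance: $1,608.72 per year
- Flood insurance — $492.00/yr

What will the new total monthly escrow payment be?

$301.87

Municipal property tax = $717.72 × 2 = $1,435.44
Homeowner's insurance = $1,608.72
Flood insurance = $492.00
Annual escrow total = $3,536.16
Monthly = $3,536.16 ÷ 12 = $294.68
Shortage spread = $172.56 / 24 = $7.19/mo
Adjusted monthly = $294.68 + $7.19 = $301.87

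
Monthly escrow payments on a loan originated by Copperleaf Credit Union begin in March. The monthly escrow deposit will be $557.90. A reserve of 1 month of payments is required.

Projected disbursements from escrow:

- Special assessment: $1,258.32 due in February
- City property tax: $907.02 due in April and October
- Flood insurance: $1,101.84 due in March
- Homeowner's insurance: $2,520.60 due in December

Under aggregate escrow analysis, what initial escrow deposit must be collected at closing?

$1,450.96

Cushion = 1 × $557.90 = $557.90
Trial balance (start $0, +$557.90 each month, − disbursements):
  Mar: +$557.90 − $1,101.84 → -$543.94
  Apr: +$557.90 − $907.02 → -$893.06
  May: +$557.90 → -$335.16
  Jun: +$557.90 → $222.74
  Jul: +$557.90 → $780.64
  Aug: +$557.90 → $1,338.54
  Sep: +$557.90 → $1,896.44
  Oct: +$557.90 − $907.02 → $1,547.32
  Nov: +$557.90 → $2,105.22
  Dec: +$557.90 − $2,520.60 → $142.52
  Jan: +$557.90 → $700.42
  Feb: +$557.90 − $1,258.32 → $0.00
Lowest trial balance = -$893.06 (Apr)
Initial deposit = cushion − low point = $557.90 − (-$893.06) = $1,450.96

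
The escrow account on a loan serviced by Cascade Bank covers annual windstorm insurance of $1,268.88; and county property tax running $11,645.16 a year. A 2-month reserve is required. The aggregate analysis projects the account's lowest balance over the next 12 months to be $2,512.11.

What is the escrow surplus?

$359.77

Windstorm insurance — $1,268.88 per year
County property tax — $11,645.16 per year
Total annual escrow = $1,268.88 + $11,645.16 = $12,914.04
Base monthly escrow = $12,914.04 ÷ 12 = $1,076.17
Required cushion = 2 × $1,076.17 = $2,152.34
Excess over cushion: $2,512.11 − $2,152.34 = $359.77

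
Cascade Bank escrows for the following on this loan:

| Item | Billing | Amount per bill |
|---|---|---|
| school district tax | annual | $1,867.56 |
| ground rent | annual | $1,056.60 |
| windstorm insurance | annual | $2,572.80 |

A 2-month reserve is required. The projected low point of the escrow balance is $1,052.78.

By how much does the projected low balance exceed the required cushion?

School district tax = $1,867.56/yr
Ground rent = $1,056.60/yr
Windstorm insurance = $2,572.80/yr
Combined annual = $1,867.56 + $1,056.60 + $2,572.80 = $5,496.96
Monthly escrow = $5,496.96 / 12 = $458.08
Required reserve = 2 × $458.08 = $916.16
Excess over cushion: $1,052.78 − $916.16 = $136.62

$136.62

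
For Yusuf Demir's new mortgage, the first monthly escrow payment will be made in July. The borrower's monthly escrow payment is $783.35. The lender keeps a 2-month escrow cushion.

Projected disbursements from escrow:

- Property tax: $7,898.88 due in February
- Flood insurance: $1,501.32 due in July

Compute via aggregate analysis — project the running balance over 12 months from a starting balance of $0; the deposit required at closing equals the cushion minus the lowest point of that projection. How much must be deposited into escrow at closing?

Cushion = 2 × $783.35 = $1,566.70
Trial balance (start $0, +$783.35 each month, − disbursements):
  Jul: +$783.35 − $1,501.32 → -$717.97
  Aug: +$783.35 → $65.38
  Sep: +$783.35 → $848.73
  Oct: +$783.35 → $1,632.08
  Nov: +$783.35 → $2,415.43
  Dec: +$783.35 → $3,198.78
  Jan: +$783.35 → $3,982.13
  Feb: +$783.35 − $7,898.88 → -$3,133.40
  Mar: +$783.35 → -$2,350.05
  Apr: +$783.35 → -$1,566.70
  May: +$783.35 → -$783.35
  Jun: +$783.35 → $0.00
Lowest trial balance = -$3,133.40 (Feb)
Initial deposit = cushion − low point = $1,566.70 − (-$3,133.40) = $4,700.10

$4,700.10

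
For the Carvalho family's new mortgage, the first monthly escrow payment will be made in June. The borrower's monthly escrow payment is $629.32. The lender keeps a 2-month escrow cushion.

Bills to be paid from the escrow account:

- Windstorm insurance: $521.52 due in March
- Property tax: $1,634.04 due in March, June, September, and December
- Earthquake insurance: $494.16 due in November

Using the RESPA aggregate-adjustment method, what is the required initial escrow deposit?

Cushion = 2 × $629.32 = $1,258.64
Trial balance (start $0, +$629.32 each month, − disbursements):
  Jun: +$629.32 − $1,634.04 → -$1,004.72
  Jul: +$629.32 → -$375.40
  Aug: +$629.32 → $253.92
  Sep: +$629.32 − $1,634.04 → -$750.80
  Oct: +$629.32 → -$121.48
  Nov: +$629.32 − $494.16 → $13.68
  Dec: +$629.32 − $1,634.04 → -$991.04
  Jan: +$629.32 → -$361.72
  Feb: +$629.32 → $267.60
  Mar: +$629.32 − $2,155.56 → -$1,258.64
  Apr: +$629.32 → -$629.32
  May: +$629.32 → $0.00
Lowest trial balance = -$1,258.64 (Mar)
Initial deposit = cushion − low point = $1,258.64 − (-$1,258.64) = $2,517.28

$2,517.28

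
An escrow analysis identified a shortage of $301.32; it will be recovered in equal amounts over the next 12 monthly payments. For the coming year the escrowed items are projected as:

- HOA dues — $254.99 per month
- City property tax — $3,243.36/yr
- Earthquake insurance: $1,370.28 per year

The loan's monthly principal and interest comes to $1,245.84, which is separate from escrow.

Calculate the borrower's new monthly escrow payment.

HOA dues — $254.99 × 12 = $3,059.88 annually
City property tax — $3,243.36 annually
Earthquake insurance — $1,370.28 annually
Yearly total = $3,059.88 + $3,243.36 + $1,370.28 = $7,673.52
Base monthly escrow = $7,673.52 ÷ 12 = $639.46
Shortage spread = $301.32 / 12 = $25.11/mo
New monthly escrow = $639.46 + $25.11 = $664.57

$664.57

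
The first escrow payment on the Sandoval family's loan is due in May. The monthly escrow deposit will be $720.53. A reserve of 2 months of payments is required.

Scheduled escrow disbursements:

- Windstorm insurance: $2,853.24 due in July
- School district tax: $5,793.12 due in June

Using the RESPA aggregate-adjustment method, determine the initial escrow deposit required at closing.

$7,925.83

Cushion = 2 × $720.53 = $1,441.06
Trial balance (start $0, +$720.53 each month, − disbursements):
  May: +$720.53 → $720.53
  Jun: +$720.53 − $5,793.12 → -$4,352.06
  Jul: +$720.53 − $2,853.24 → -$6,484.77
  Aug: +$720.53 → -$5,764.24
  Sep: +$720.53 → -$5,043.71
  Oct: +$720.53 → -$4,323.18
  Nov: +$720.53 → -$3,602.65
  Dec: +$720.53 → -$2,882.12
  Jan: +$720.53 → -$2,161.59
  Feb: +$720.53 → -$1,441.06
  Mar: +$720.53 → -$720.53
  Apr: +$720.53 → $0.00
Lowest trial balance = -$6,484.77 (Jul)
Initial deposit = cushion − low point = $1,441.06 − (-$6,484.77) = $7,925.83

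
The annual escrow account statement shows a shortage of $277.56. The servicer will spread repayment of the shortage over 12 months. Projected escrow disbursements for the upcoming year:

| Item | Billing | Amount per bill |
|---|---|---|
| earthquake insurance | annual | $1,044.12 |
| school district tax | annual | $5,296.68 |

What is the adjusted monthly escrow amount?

Earthquake insurance = $1,044.12 per year
School district tax = $5,296.68 per year
Total per year = $1,044.12 + $5,296.68 = $6,340.80
Base monthly escrow = $6,340.80 / 12 = $528.40
Monthly shortage recovery: $277.56 ÷ 12 = $23.13
Adjusted monthly = $528.40 + $23.13 = $551.53

$551.53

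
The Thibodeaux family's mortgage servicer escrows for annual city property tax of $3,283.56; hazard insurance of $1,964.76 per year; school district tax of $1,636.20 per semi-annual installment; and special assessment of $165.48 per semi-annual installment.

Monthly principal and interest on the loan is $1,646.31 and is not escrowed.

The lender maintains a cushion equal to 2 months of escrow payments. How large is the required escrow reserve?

City property tax: $3,283.56 per year
Hazard insurance: $1,964.76 per year
School district tax: $1,636.20 × 2 = $3,272.40 per year
Special assessment: $165.48 × 2 = $330.96 per year
Combined annual = $3,283.56 + $1,964.76 + $3,272.40 + $330.96 = $8,851.68
Base monthly escrow = $8,851.68 ÷ 12 = $737.64
Cushion = 2 × $737.64 = $1,475.28

$1,475.28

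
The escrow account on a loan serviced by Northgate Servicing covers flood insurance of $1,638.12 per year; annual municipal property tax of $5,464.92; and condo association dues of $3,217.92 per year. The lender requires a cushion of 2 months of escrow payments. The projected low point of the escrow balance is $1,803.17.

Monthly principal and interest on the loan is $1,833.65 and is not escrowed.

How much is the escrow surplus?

$83.01

Flood insurance — $1,638.12
Municipal property tax — $5,464.92
Condo association dues — $3,217.92
Total per year = $1,638.12 + $5,464.92 + $3,217.92 = $10,320.96
Per month = $10,320.96 / 12 = $860.08
Required cushion = 2 × $860.08 = $1,720.16
Excess over cushion: $1,803.17 − $1,720.16 = $83.01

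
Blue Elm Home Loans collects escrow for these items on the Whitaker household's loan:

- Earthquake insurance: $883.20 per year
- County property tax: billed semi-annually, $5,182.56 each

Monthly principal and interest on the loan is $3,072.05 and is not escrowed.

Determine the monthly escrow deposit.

Earthquake insurance — $883.20/yr
County property tax — $5,182.56 × 2 = $10,365.12/yr
Total per year = $883.20 + $10,365.12 = $11,248.32
Monthly = $11,248.32 / 12 = $937.36

$937.36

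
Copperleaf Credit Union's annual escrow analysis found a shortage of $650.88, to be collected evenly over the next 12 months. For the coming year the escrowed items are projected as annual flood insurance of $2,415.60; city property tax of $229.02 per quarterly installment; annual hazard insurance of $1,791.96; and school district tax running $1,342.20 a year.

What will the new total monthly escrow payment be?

$593.06

Flood insurance = $2,415.60 per year
City property tax = $229.02 × 4 = $916.08 per year
Hazard insurance = $1,791.96 per year
School district tax = $1,342.20 per year
Total per year = $6,465.84
Monthly = $6,465.84 ÷ 12 = $538.82
Shortage spread = $650.88 ÷ 12 = $54.24/mo
Adjusted monthly = $538.82 + $54.24 = $593.06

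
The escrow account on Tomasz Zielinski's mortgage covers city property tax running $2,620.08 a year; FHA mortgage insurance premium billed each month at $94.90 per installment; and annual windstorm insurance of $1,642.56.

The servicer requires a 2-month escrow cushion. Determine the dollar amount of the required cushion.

$900.24

City property tax — $2,620.08/yr
FHA mortgage insurance premium — $94.90 × 12 = $1,138.80/yr
Windstorm insurance — $1,642.56/yr
Yearly total = $2,620.08 + $1,138.80 + $1,642.56 = $5,401.44
Monthly escrow = $5,401.44 / 12 = $450.12
Reserve = 2 × $450.12 = $900.24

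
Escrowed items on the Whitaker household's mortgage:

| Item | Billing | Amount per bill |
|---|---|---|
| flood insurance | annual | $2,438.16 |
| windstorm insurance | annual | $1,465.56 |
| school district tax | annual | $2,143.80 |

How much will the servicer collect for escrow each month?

Flood insurance = $2,438.16 per year
Windstorm insurance = $1,465.56 per year
School district tax = $2,143.80 per year
Combined annual = $2,438.16 + $1,465.56 + $2,143.80 = $6,047.52
Monthly = $6,047.52 ÷ 12 = $503.96

$503.96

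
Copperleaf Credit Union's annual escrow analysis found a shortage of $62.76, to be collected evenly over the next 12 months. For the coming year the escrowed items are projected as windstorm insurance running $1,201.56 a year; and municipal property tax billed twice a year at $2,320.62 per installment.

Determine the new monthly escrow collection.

$492.13

Windstorm insurance: $1,201.56 annually
Municipal property tax: $2,320.62 × 2 = $4,641.24 annually
Combined annual = $1,201.56 + $4,641.24 = $5,842.80
Monthly escrow = $5,842.80 ÷ 12 = $486.90
Monthly shortage recovery: $62.76 ÷ 12 = $5.23
Adjusted monthly = $486.90 + $5.23 = $492.13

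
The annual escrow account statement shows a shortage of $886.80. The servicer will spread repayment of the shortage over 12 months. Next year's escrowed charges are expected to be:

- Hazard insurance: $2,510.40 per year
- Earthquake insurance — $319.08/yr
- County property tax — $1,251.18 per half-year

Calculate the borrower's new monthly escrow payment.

$518.22

Hazard insurance — $2,510.40 annually
Earthquake insurance — $319.08 annually
County property tax — $1,251.18 × 2 = $2,502.36 annually
Total per year = $2,510.40 + $319.08 + $2,502.36 = $5,331.84
Base monthly escrow = $5,331.84 / 12 = $444.32
Monthly shortage recovery: $886.80 / 12 = $73.90
Adjusted monthly = $444.32 + $73.90 = $518.22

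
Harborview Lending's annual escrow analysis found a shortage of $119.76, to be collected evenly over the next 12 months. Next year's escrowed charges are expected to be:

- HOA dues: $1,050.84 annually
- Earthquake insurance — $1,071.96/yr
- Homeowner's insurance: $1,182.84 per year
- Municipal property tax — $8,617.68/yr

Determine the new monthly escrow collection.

$1,003.59

HOA dues: $1,050.84 annually
Earthquake insurance: $1,071.96 annually
Homeowner's insurance: $1,182.84 annually
Municipal property tax: $8,617.68 annually
Annual escrow total = $1,050.84 + $1,071.96 + $1,182.84 + $8,617.68 = $11,923.32
Monthly = $11,923.32 ÷ 12 = $993.61
Shortage per month = $119.76 / 12 = $9.98
Adjusted monthly = $993.61 + $9.98 = $1,003.59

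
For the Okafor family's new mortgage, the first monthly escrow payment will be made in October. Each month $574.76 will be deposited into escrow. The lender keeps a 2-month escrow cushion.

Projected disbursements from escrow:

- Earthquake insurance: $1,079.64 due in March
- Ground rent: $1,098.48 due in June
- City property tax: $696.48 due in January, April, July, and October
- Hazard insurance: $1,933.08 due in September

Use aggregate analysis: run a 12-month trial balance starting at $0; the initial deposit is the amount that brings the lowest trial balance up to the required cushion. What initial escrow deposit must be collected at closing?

Cushion = 2 × $574.76 = $1,149.52
Trial balance (start $0, +$574.76 each month, − disbursements):
  Oct: +$574.76 − $696.48 → -$121.72
  Nov: +$574.76 → $453.04
  Dec: +$574.76 → $1,027.80
  Jan: +$574.76 − $696.48 → $906.08
  Feb: +$574.76 → $1,480.84
  Mar: +$574.76 − $1,079.64 → $975.96
  Apr: +$574.76 − $696.48 → $854.24
  May: +$574.76 → $1,429.00
  Jun: +$574.76 − $1,098.48 → $905.28
  Jul: +$574.76 − $696.48 → $783.56
  Aug: +$574.76 → $1,358.32
  Sep: +$574.76 − $1,933.08 → $0.00
Lowest trial balance = -$121.72 (Oct)
Initial deposit = cushion − low point = $1,149.52 − (-$121.72) = $1,271.24

$1,271.24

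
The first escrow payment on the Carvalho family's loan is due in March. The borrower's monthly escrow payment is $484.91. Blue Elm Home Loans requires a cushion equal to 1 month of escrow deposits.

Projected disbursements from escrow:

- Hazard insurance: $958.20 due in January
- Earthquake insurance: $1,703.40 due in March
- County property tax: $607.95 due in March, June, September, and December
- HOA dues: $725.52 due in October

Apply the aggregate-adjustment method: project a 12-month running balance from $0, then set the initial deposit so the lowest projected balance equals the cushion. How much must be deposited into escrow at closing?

$2,311.35

Cushion = 1 × $484.91 = $484.91
Trial balance (start $0, +$484.91 each month, − disbursements):
  Mar: +$484.91 − $2,311.35 → -$1,826.44
  Apr: +$484.91 → -$1,341.53
  May: +$484.91 → -$856.62
  Jun: +$484.91 − $607.95 → -$979.66
  Jul: +$484.91 → -$494.75
  Aug: +$484.91 → -$9.84
  Sep: +$484.91 − $607.95 → -$132.88
  Oct: +$484.91 − $725.52 → -$373.49
  Nov: +$484.91 → $111.42
  Dec: +$484.91 − $607.95 → -$11.62
  Jan: +$484.91 − $958.20 → -$484.91
  Feb: +$484.91 → $0.00
Lowest trial balance = -$1,826.44 (Mar)
Initial deposit = cushion − low point = $484.91 − (-$1,826.44) = $2,311.35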